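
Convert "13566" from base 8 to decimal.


Input: "13566" in base 8
Positional expansion:
  Digit '1' (value 1) x 8^4 = 4096
  Digit '3' (value 3) x 8^3 = 1536
  Digit '5' (value 5) x 8^2 = 320
  Digit '6' (value 6) x 8^1 = 48
  Digit '6' (value 6) x 8^0 = 6
Sum = 6006

6006


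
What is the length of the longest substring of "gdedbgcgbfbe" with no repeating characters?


Input: "gdedbgcgbfbe"
Sliding window (track last position of each char):
  Position 0 ('g'): window [0,0] length 1 -- new best
  Position 1 ('d'): window [0,1] length 2 -- new best
  Position 2 ('e'): window [0,2] length 3 -- new best
  Position 3 ('d'): repeat (last at 1), move window start to 2
  Position 3 ('d'): window [2,3] length 2
  Position 4 ('b'): window [2,4] length 3
  Position 5 ('g'): window [2,5] length 4 -- new best
  Position 6 ('c'): window [2,6] length 5 -- new best
  Position 7 ('g'): repeat (last at 5), move window start to 6
  Position 7 ('g'): window [6,7] length 2
  Position 8 ('b'): window [6,8] length 3
  Position 9 ('f'): window [6,9] length 4
  Position 10 ('b'): repeat (last at 8), move window start to 9
  Position 10 ('b'): window [9,10] length 2
  Position 11 ('e'): window [9,11] length 3
Longest substring with no repeats: "edbgc" with length 5

5


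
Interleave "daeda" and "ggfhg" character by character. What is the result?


Interleaving "daeda" and "ggfhg":
  Position 0: 'd' from first, 'g' from second => "dg"
  Position 1: 'a' from first, 'g' from second => "ag"
  Position 2: 'e' from first, 'f' from second => "ef"
  Position 3: 'd' from first, 'h' from second => "dh"
  Position 4: 'a' from first, 'g' from second => "ag"
Result: dgagefdhag

dgagefdhag


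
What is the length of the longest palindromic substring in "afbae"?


Input: "afbae"
Checking substrings for palindromes:
  No multi-char palindromic substrings found
Longest palindromic substring: "a" with length 1

1


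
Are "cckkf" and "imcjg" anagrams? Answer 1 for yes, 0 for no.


Strings: "cckkf", "imcjg"
Sorted first:  ccfkk
Sorted second: cgijm
Differ at position 1: 'c' vs 'g' => not anagrams

0


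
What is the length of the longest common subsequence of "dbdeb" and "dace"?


LCS of "dbdeb" and "dace"
DP table:
           d    a    c    e
      0    0    0    0    0
  d   0    1    1    1    1
  b   0    1    1    1    1
  d   0    1    1    1    1
  e   0    1    1    1    2
  b   0    1    1    1    2
LCS length = dp[5][4] = 2

2


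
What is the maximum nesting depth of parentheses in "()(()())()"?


Input: "()(()())()"
Tracking depth:
  Position 0 '(': depth becomes 1
  Position 1 ')': depth becomes 0
  Position 2 '(': depth becomes 1
  Position 3 '(': depth becomes 2
  Position 4 ')': depth becomes 1
  Position 5 '(': depth becomes 2
  Position 6 ')': depth becomes 1
  Position 7 ')': depth becomes 0
  Position 8 '(': depth becomes 1
  Position 9 ')': depth becomes 0
Maximum depth reached: 2

2


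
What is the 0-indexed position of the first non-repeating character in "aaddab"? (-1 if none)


Input: aaddab
Character frequencies:
  'a': 3
  'b': 1
  'd': 2
Scanning left to right for freq == 1:
  Position 0 ('a'): freq=3, skip
  Position 1 ('a'): freq=3, skip
  Position 2 ('d'): freq=2, skip
  Position 3 ('d'): freq=2, skip
  Position 4 ('a'): freq=3, skip
  Position 5 ('b'): unique! => answer = 5

5


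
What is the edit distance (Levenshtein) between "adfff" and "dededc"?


Computing edit distance: "adfff" -> "dededc"
DP table:
           d    e    d    e    d    c
      0    1    2    3    4    5    6
  a   1    1    2    3    4    5    6
  d   2    1    2    2    3    4    5
  f   3    2    2    3    3    4    5
  f   4    3    3    3    4    4    5
  f   5    4    4    4    4    5    5
Edit distance = dp[5][6] = 5

5


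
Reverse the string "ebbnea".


Input: ebbnea
Reading characters right to left:
  Position 5: 'a'
  Position 4: 'e'
  Position 3: 'n'
  Position 2: 'b'
  Position 1: 'b'
  Position 0: 'e'
Reversed: aenbbe

aenbbe


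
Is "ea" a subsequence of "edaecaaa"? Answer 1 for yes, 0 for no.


Check if "ea" is a subsequence of "edaecaaa"
Greedy scan:
  Position 0 ('e'): matches sub[0] = 'e'
  Position 1 ('d'): no match needed
  Position 2 ('a'): matches sub[1] = 'a'
  Position 3 ('e'): no match needed
  Position 4 ('c'): no match needed
  Position 5 ('a'): no match needed
  Position 6 ('a'): no match needed
  Position 7 ('a'): no match needed
All 2 characters matched => is a subsequence

1


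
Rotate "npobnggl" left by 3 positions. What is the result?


Input: "npobnggl", rotate left by 3
First 3 characters: "npo"
Remaining characters: "bnggl"
Concatenate remaining + first: "bnggl" + "npo" = "bngglnpo"

bngglnpo


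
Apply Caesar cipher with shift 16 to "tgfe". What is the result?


Caesar cipher: shift "tgfe" by 16
  't' (pos 19) + 16 = pos 9 = 'j'
  'g' (pos 6) + 16 = pos 22 = 'w'
  'f' (pos 5) + 16 = pos 21 = 'v'
  'e' (pos 4) + 16 = pos 20 = 'u'
Result: jwvu

jwvu


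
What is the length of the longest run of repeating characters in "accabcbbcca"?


Input: "accabcbbcca"
Scanning for longest run:
  Position 1 ('c'): new char, reset run to 1
  Position 2 ('c'): continues run of 'c', length=2
  Position 3 ('a'): new char, reset run to 1
  Position 4 ('b'): new char, reset run to 1
  Position 5 ('c'): new char, reset run to 1
  Position 6 ('b'): new char, reset run to 1
  Position 7 ('b'): continues run of 'b', length=2
  Position 8 ('c'): new char, reset run to 1
  Position 9 ('c'): continues run of 'c', length=2
  Position 10 ('a'): new char, reset run to 1
Longest run: 'c' with length 2

2


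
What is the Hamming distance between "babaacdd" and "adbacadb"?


Comparing "babaacdd" and "adbacadb" position by position:
  Position 0: 'b' vs 'a' => differ
  Position 1: 'a' vs 'd' => differ
  Position 2: 'b' vs 'b' => same
  Position 3: 'a' vs 'a' => same
  Position 4: 'a' vs 'c' => differ
  Position 5: 'c' vs 'a' => differ
  Position 6: 'd' vs 'd' => same
  Position 7: 'd' vs 'b' => differ
Total differences (Hamming distance): 5

5


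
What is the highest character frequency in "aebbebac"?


Input: aebbebac
Character counts:
  'a': 2
  'b': 3
  'c': 1
  'e': 2
Maximum frequency: 3

3


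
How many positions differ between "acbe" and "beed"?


Comparing "acbe" and "beed" position by position:
  Position 0: 'a' vs 'b' => DIFFER
  Position 1: 'c' vs 'e' => DIFFER
  Position 2: 'b' vs 'e' => DIFFER
  Position 3: 'e' vs 'd' => DIFFER
Positions that differ: 4

4


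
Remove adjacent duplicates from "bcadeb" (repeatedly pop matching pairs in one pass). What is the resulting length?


Input: bcadeb
Stack-based adjacent duplicate removal:
  Read 'b': push. Stack: b
  Read 'c': push. Stack: bc
  Read 'a': push. Stack: bca
  Read 'd': push. Stack: bcad
  Read 'e': push. Stack: bcade
  Read 'b': push. Stack: bcadeb
Final stack: "bcadeb" (length 6)

6


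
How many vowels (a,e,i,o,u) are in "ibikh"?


Input: ibikh
Checking each character:
  'i' at position 0: vowel (running total: 1)
  'b' at position 1: consonant
  'i' at position 2: vowel (running total: 2)
  'k' at position 3: consonant
  'h' at position 4: consonant
Total vowels: 2

2


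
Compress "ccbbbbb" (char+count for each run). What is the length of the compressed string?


Input: ccbbbbb
Runs:
  'c' x 2 => "c2"
  'b' x 5 => "b5"
Compressed: "c2b5"
Compressed length: 4

4


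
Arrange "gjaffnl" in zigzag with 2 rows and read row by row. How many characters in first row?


Zigzag "gjaffnl" into 2 rows:
Placing characters:
  'g' => row 0
  'j' => row 1
  'a' => row 0
  'f' => row 1
  'f' => row 0
  'n' => row 1
  'l' => row 0
Rows:
  Row 0: "gafl"
  Row 1: "jfn"
First row length: 4

4


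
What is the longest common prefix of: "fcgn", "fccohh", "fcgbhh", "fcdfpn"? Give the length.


Words: fcgn, fccohh, fcgbhh, fcdfpn
  Position 0: all 'f' => match
  Position 1: all 'c' => match
  Position 2: ('g', 'c', 'g', 'd') => mismatch, stop
LCP = "fc" (length 2)

2


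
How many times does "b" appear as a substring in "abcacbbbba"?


Searching for "b" in "abcacbbbba"
Scanning each position:
  Position 0: "a" => no
  Position 1: "b" => MATCH
  Position 2: "c" => no
  Position 3: "a" => no
  Position 4: "c" => no
  Position 5: "b" => MATCH
  Position 6: "b" => MATCH
  Position 7: "b" => MATCH
  Position 8: "b" => MATCH
  Position 9: "a" => no
Total occurrences: 5

5


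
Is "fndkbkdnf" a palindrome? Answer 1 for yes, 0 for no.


Input: fndkbkdnf
Reversed: fndkbkdnf
  Compare pos 0 ('f') with pos 8 ('f'): match
  Compare pos 1 ('n') with pos 7 ('n'): match
  Compare pos 2 ('d') with pos 6 ('d'): match
  Compare pos 3 ('k') with pos 5 ('k'): match
Result: palindrome

1


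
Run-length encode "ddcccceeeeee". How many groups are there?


Input: ddcccceeeeee
Scanning for consecutive runs:
  Group 1: 'd' x 2 (positions 0-1)
  Group 2: 'c' x 4 (positions 2-5)
  Group 3: 'e' x 6 (positions 6-11)
Total groups: 3

3


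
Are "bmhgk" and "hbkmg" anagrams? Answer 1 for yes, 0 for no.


Strings: "bmhgk", "hbkmg"
Sorted first:  bghkm
Sorted second: bghkm
Sorted forms match => anagrams

1


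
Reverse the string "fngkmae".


Input: fngkmae
Reading characters right to left:
  Position 6: 'e'
  Position 5: 'a'
  Position 4: 'm'
  Position 3: 'k'
  Position 2: 'g'
  Position 1: 'n'
  Position 0: 'f'
Reversed: eamkgnf

eamkgnf


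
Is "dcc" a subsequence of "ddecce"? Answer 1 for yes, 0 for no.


Check if "dcc" is a subsequence of "ddecce"
Greedy scan:
  Position 0 ('d'): matches sub[0] = 'd'
  Position 1 ('d'): no match needed
  Position 2 ('e'): no match needed
  Position 3 ('c'): matches sub[1] = 'c'
  Position 4 ('c'): matches sub[2] = 'c'
  Position 5 ('e'): no match needed
All 3 characters matched => is a subsequence

1


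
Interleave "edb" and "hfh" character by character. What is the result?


Interleaving "edb" and "hfh":
  Position 0: 'e' from first, 'h' from second => "eh"
  Position 1: 'd' from first, 'f' from second => "df"
  Position 2: 'b' from first, 'h' from second => "bh"
Result: ehdfbh

ehdfbh


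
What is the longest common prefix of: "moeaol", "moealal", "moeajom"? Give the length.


Words: moeaol, moealal, moeajom
  Position 0: all 'm' => match
  Position 1: all 'o' => match
  Position 2: all 'e' => match
  Position 3: all 'a' => match
  Position 4: ('o', 'l', 'j') => mismatch, stop
LCP = "moea" (length 4)

4


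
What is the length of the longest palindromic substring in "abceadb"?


Input: "abceadb"
Checking substrings for palindromes:
  No multi-char palindromic substrings found
Longest palindromic substring: "a" with length 1

1


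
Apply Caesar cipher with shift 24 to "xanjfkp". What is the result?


Caesar cipher: shift "xanjfkp" by 24
  'x' (pos 23) + 24 = pos 21 = 'v'
  'a' (pos 0) + 24 = pos 24 = 'y'
  'n' (pos 13) + 24 = pos 11 = 'l'
  'j' (pos 9) + 24 = pos 7 = 'h'
  'f' (pos 5) + 24 = pos 3 = 'd'
  'k' (pos 10) + 24 = pos 8 = 'i'
  'p' (pos 15) + 24 = pos 13 = 'n'
Result: vylhdin

vylhdin


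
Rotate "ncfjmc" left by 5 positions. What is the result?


Input: "ncfjmc", rotate left by 5
First 5 characters: "ncfjm"
Remaining characters: "c"
Concatenate remaining + first: "c" + "ncfjm" = "cncfjm"

cncfjm


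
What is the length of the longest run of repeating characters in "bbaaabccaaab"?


Input: "bbaaabccaaab"
Scanning for longest run:
  Position 1 ('b'): continues run of 'b', length=2
  Position 2 ('a'): new char, reset run to 1
  Position 3 ('a'): continues run of 'a', length=2
  Position 4 ('a'): continues run of 'a', length=3
  Position 5 ('b'): new char, reset run to 1
  Position 6 ('c'): new char, reset run to 1
  Position 7 ('c'): continues run of 'c', length=2
  Position 8 ('a'): new char, reset run to 1
  Position 9 ('a'): continues run of 'a', length=2
  Position 10 ('a'): continues run of 'a', length=3
  Position 11 ('b'): new char, reset run to 1
Longest run: 'a' with length 3

3


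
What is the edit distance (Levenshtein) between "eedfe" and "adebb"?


Computing edit distance: "eedfe" -> "adebb"
DP table:
           a    d    e    b    b
      0    1    2    3    4    5
  e   1    1    2    2    3    4
  e   2    2    2    2    3    4
  d   3    3    2    3    3    4
  f   4    4    3    3    4    4
  e   5    5    4    3    4    5
Edit distance = dp[5][5] = 5

5


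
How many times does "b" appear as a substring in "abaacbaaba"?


Searching for "b" in "abaacbaaba"
Scanning each position:
  Position 0: "a" => no
  Position 1: "b" => MATCH
  Position 2: "a" => no
  Position 3: "a" => no
  Position 4: "c" => no
  Position 5: "b" => MATCH
  Position 6: "a" => no
  Position 7: "a" => no
  Position 8: "b" => MATCH
  Position 9: "a" => no
Total occurrences: 3

3


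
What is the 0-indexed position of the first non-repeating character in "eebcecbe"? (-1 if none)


Input: eebcecbe
Character frequencies:
  'b': 2
  'c': 2
  'e': 4
Scanning left to right for freq == 1:
  Position 0 ('e'): freq=4, skip
  Position 1 ('e'): freq=4, skip
  Position 2 ('b'): freq=2, skip
  Position 3 ('c'): freq=2, skip
  Position 4 ('e'): freq=4, skip
  Position 5 ('c'): freq=2, skip
  Position 6 ('b'): freq=2, skip
  Position 7 ('e'): freq=4, skip
  No unique character found => answer = -1

-1


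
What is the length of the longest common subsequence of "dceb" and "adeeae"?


LCS of "dceb" and "adeeae"
DP table:
           a    d    e    e    a    e
      0    0    0    0    0    0    0
  d   0    0    1    1    1    1    1
  c   0    0    1    1    1    1    1
  e   0    0    1    2    2    2    2
  b   0    0    1    2    2    2    2
LCS length = dp[4][6] = 2

2


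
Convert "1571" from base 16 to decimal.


Input: "1571" in base 16
Positional expansion:
  Digit '1' (value 1) x 16^3 = 4096
  Digit '5' (value 5) x 16^2 = 1280
  Digit '7' (value 7) x 16^1 = 112
  Digit '1' (value 1) x 16^0 = 1
Sum = 5489

5489


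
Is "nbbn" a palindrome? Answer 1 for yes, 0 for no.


Input: nbbn
Reversed: nbbn
  Compare pos 0 ('n') with pos 3 ('n'): match
  Compare pos 1 ('b') with pos 2 ('b'): match
Result: palindrome

1


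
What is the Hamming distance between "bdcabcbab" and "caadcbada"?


Comparing "bdcabcbab" and "caadcbada" position by position:
  Position 0: 'b' vs 'c' => differ
  Position 1: 'd' vs 'a' => differ
  Position 2: 'c' vs 'a' => differ
  Position 3: 'a' vs 'd' => differ
  Position 4: 'b' vs 'c' => differ
  Position 5: 'c' vs 'b' => differ
  Position 6: 'b' vs 'a' => differ
  Position 7: 'a' vs 'd' => differ
  Position 8: 'b' vs 'a' => differ
Total differences (Hamming distance): 9

9


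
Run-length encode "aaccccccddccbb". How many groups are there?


Input: aaccccccddccbb
Scanning for consecutive runs:
  Group 1: 'a' x 2 (positions 0-1)
  Group 2: 'c' x 6 (positions 2-7)
  Group 3: 'd' x 2 (positions 8-9)
  Group 4: 'c' x 2 (positions 10-11)
  Group 5: 'b' x 2 (positions 12-13)
Total groups: 5

5


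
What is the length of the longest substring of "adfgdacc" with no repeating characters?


Input: "adfgdacc"
Sliding window (track last position of each char):
  Position 0 ('a'): window [0,0] length 1 -- new best
  Position 1 ('d'): window [0,1] length 2 -- new best
  Position 2 ('f'): window [0,2] length 3 -- new best
  Position 3 ('g'): window [0,3] length 4 -- new best
  Position 4 ('d'): repeat (last at 1), move window start to 2
  Position 4 ('d'): window [2,4] length 3
  Position 5 ('a'): window [2,5] length 4
  Position 6 ('c'): window [2,6] length 5 -- new best
  Position 7 ('c'): repeat (last at 6), move window start to 7
  Position 7 ('c'): window [7,7] length 1
Longest substring with no repeats: "fgdac" with length 5

5


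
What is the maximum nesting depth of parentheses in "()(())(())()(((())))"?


Input: "()(())(())()(((())))"
Tracking depth:
  Position 0 '(': depth becomes 1
  Position 1 ')': depth becomes 0
  Position 2 '(': depth becomes 1
  Position 3 '(': depth becomes 2
  Position 4 ')': depth becomes 1
  Position 5 ')': depth becomes 0
  Position 6 '(': depth becomes 1
  Position 7 '(': depth becomes 2
  Position 8 ')': depth becomes 1
  Position 9 ')': depth becomes 0
  Position 10 '(': depth becomes 1
  Position 11 ')': depth becomes 0
  Position 12 '(': depth becomes 1
  Position 13 '(': depth becomes 2
  Position 14 '(': depth becomes 3
  Position 15 '(': depth becomes 4
  Position 16 ')': depth becomes 3
  Position 17 ')': depth becomes 2
  Position 18 ')': depth becomes 1
  Position 19 ')': depth becomes 0
Maximum depth reached: 4

4


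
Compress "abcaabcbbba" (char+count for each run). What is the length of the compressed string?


Input: abcaabcbbba
Runs:
  'a' x 1 => "a1"
  'b' x 1 => "b1"
  'c' x 1 => "c1"
  'a' x 2 => "a2"
  'b' x 1 => "b1"
  'c' x 1 => "c1"
  'b' x 3 => "b3"
  'a' x 1 => "a1"
Compressed: "a1b1c1a2b1c1b3a1"
Compressed length: 16

16


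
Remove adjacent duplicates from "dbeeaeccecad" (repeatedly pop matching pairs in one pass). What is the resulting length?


Input: dbeeaeccecad
Stack-based adjacent duplicate removal:
  Read 'd': push. Stack: d
  Read 'b': push. Stack: db
  Read 'e': push. Stack: dbe
  Read 'e': matches stack top 'e' => pop. Stack: db
  Read 'a': push. Stack: dba
  Read 'e': push. Stack: dbae
  Read 'c': push. Stack: dbaec
  Read 'c': matches stack top 'c' => pop. Stack: dbae
  Read 'e': matches stack top 'e' => pop. Stack: dba
  Read 'c': push. Stack: dbac
  Read 'a': push. Stack: dbaca
  Read 'd': push. Stack: dbacad
Final stack: "dbacad" (length 6)

6


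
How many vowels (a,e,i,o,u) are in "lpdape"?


Input: lpdape
Checking each character:
  'l' at position 0: consonant
  'p' at position 1: consonant
  'd' at position 2: consonant
  'a' at position 3: vowel (running total: 1)
  'p' at position 4: consonant
  'e' at position 5: vowel (running total: 2)
Total vowels: 2

2


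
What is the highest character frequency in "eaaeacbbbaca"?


Input: eaaeacbbbaca
Character counts:
  'a': 5
  'b': 3
  'c': 2
  'e': 2
Maximum frequency: 5

5


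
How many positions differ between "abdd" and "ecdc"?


Comparing "abdd" and "ecdc" position by position:
  Position 0: 'a' vs 'e' => DIFFER
  Position 1: 'b' vs 'c' => DIFFER
  Position 2: 'd' vs 'd' => same
  Position 3: 'd' vs 'c' => DIFFER
Positions that differ: 3

3


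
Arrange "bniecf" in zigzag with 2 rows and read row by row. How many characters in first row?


Zigzag "bniecf" into 2 rows:
Placing characters:
  'b' => row 0
  'n' => row 1
  'i' => row 0
  'e' => row 1
  'c' => row 0
  'f' => row 1
Rows:
  Row 0: "bic"
  Row 1: "nef"
First row length: 3

3


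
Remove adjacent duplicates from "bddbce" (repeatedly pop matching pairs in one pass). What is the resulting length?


Input: bddbce
Stack-based adjacent duplicate removal:
  Read 'b': push. Stack: b
  Read 'd': push. Stack: bd
  Read 'd': matches stack top 'd' => pop. Stack: b
  Read 'b': matches stack top 'b' => pop. Stack: (empty)
  Read 'c': push. Stack: c
  Read 'e': push. Stack: ce
Final stack: "ce" (length 2)

2


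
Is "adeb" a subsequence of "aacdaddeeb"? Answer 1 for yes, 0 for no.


Check if "adeb" is a subsequence of "aacdaddeeb"
Greedy scan:
  Position 0 ('a'): matches sub[0] = 'a'
  Position 1 ('a'): no match needed
  Position 2 ('c'): no match needed
  Position 3 ('d'): matches sub[1] = 'd'
  Position 4 ('a'): no match needed
  Position 5 ('d'): no match needed
  Position 6 ('d'): no match needed
  Position 7 ('e'): matches sub[2] = 'e'
  Position 8 ('e'): no match needed
  Position 9 ('b'): matches sub[3] = 'b'
All 4 characters matched => is a subsequence

1


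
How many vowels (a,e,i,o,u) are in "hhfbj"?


Input: hhfbj
Checking each character:
  'h' at position 0: consonant
  'h' at position 1: consonant
  'f' at position 2: consonant
  'b' at position 3: consonant
  'j' at position 4: consonant
Total vowels: 0

0


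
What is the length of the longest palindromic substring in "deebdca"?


Input: "deebdca"
Checking substrings for palindromes:
  [1:3] "ee" (len 2) => palindrome
Longest palindromic substring: "ee" with length 2

2


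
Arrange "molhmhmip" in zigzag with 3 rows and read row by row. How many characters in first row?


Zigzag "molhmhmip" into 3 rows:
Placing characters:
  'm' => row 0
  'o' => row 1
  'l' => row 2
  'h' => row 1
  'm' => row 0
  'h' => row 1
  'm' => row 2
  'i' => row 1
  'p' => row 0
Rows:
  Row 0: "mmp"
  Row 1: "ohhi"
  Row 2: "lm"
First row length: 3

3


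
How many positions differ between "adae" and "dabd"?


Comparing "adae" and "dabd" position by position:
  Position 0: 'a' vs 'd' => DIFFER
  Position 1: 'd' vs 'a' => DIFFER
  Position 2: 'a' vs 'b' => DIFFER
  Position 3: 'e' vs 'd' => DIFFER
Positions that differ: 4

4


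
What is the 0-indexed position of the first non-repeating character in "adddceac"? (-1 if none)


Input: adddceac
Character frequencies:
  'a': 2
  'c': 2
  'd': 3
  'e': 1
Scanning left to right for freq == 1:
  Position 0 ('a'): freq=2, skip
  Position 1 ('d'): freq=3, skip
  Position 2 ('d'): freq=3, skip
  Position 3 ('d'): freq=3, skip
  Position 4 ('c'): freq=2, skip
  Position 5 ('e'): unique! => answer = 5

5


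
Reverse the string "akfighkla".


Input: akfighkla
Reading characters right to left:
  Position 8: 'a'
  Position 7: 'l'
  Position 6: 'k'
  Position 5: 'h'
  Position 4: 'g'
  Position 3: 'i'
  Position 2: 'f'
  Position 1: 'k'
  Position 0: 'a'
Reversed: alkhgifka

alkhgifka


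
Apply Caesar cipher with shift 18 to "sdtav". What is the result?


Caesar cipher: shift "sdtav" by 18
  's' (pos 18) + 18 = pos 10 = 'k'
  'd' (pos 3) + 18 = pos 21 = 'v'
  't' (pos 19) + 18 = pos 11 = 'l'
  'a' (pos 0) + 18 = pos 18 = 's'
  'v' (pos 21) + 18 = pos 13 = 'n'
Result: kvlsn

kvlsn


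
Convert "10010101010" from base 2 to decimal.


Input: "10010101010" in base 2
Positional expansion:
  Digit '1' (value 1) x 2^10 = 1024
  Digit '0' (value 0) x 2^9 = 0
  Digit '0' (value 0) x 2^8 = 0
  Digit '1' (value 1) x 2^7 = 128
  Digit '0' (value 0) x 2^6 = 0
  Digit '1' (value 1) x 2^5 = 32
  Digit '0' (value 0) x 2^4 = 0
  Digit '1' (value 1) x 2^3 = 8
  Digit '0' (value 0) x 2^2 = 0
  Digit '1' (value 1) x 2^1 = 2
  Digit '0' (value 0) x 2^0 = 0
Sum = 1194

1194


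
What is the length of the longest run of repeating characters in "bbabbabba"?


Input: "bbabbabba"
Scanning for longest run:
  Position 1 ('b'): continues run of 'b', length=2
  Position 2 ('a'): new char, reset run to 1
  Position 3 ('b'): new char, reset run to 1
  Position 4 ('b'): continues run of 'b', length=2
  Position 5 ('a'): new char, reset run to 1
  Position 6 ('b'): new char, reset run to 1
  Position 7 ('b'): continues run of 'b', length=2
  Position 8 ('a'): new char, reset run to 1
Longest run: 'b' with length 2

2


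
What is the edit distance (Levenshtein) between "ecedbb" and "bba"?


Computing edit distance: "ecedbb" -> "bba"
DP table:
           b    b    a
      0    1    2    3
  e   1    1    2    3
  c   2    2    2    3
  e   3    3    3    3
  d   4    4    4    4
  b   5    4    4    5
  b   6    5    4    5
Edit distance = dp[6][3] = 5

5


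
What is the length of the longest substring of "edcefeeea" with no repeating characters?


Input: "edcefeeea"
Sliding window (track last position of each char):
  Position 0 ('e'): window [0,0] length 1 -- new best
  Position 1 ('d'): window [0,1] length 2 -- new best
  Position 2 ('c'): window [0,2] length 3 -- new best
  Position 3 ('e'): repeat (last at 0), move window start to 1
  Position 3 ('e'): window [1,3] length 3
  Position 4 ('f'): window [1,4] length 4 -- new best
  Position 5 ('e'): repeat (last at 3), move window start to 4
  Position 5 ('e'): window [4,5] length 2
  Position 6 ('e'): repeat (last at 5), move window start to 6
  Position 6 ('e'): window [6,6] length 1
  Position 7 ('e'): repeat (last at 6), move window start to 7
  Position 7 ('e'): window [7,7] length 1
  Position 8 ('a'): window [7,8] length 2
Longest substring with no repeats: "dcef" with length 4

4


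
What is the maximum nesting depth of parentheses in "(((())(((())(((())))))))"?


Input: "(((())(((())(((())))))))"
Tracking depth:
  Position 0 '(': depth becomes 1
  Position 1 '(': depth becomes 2
  Position 2 '(': depth becomes 3
  Position 3 '(': depth becomes 4
  Position 4 ')': depth becomes 3
  Position 5 ')': depth becomes 2
  Position 6 '(': depth becomes 3
  Position 7 '(': depth becomes 4
  Position 8 '(': depth becomes 5
  Position 9 '(': depth becomes 6
  Position 10 ')': depth becomes 5
  Position 11 ')': depth becomes 4
  Position 12 '(': depth becomes 5
  Position 13 '(': depth becomes 6
  Position 14 '(': depth becomes 7
  Position 15 '(': depth becomes 8
  Position 16 ')': depth becomes 7
  Position 17 ')': depth becomes 6
  Position 18 ')': depth becomes 5
  Position 19 ')': depth becomes 4
  Position 20 ')': depth becomes 3
  Position 21 ')': depth becomes 2
  Position 22 ')': depth becomes 1
  Position 23 ')': depth becomes 0
Maximum depth reached: 8

8


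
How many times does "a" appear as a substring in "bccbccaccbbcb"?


Searching for "a" in "bccbccaccbbcb"
Scanning each position:
  Position 0: "b" => no
  Position 1: "c" => no
  Position 2: "c" => no
  Position 3: "b" => no
  Position 4: "c" => no
  Position 5: "c" => no
  Position 6: "a" => MATCH
  Position 7: "c" => no
  Position 8: "c" => no
  Position 9: "b" => no
  Position 10: "b" => no
  Position 11: "c" => no
  Position 12: "b" => no
Total occurrences: 1

1


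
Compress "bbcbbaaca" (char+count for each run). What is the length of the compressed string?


Input: bbcbbaaca
Runs:
  'b' x 2 => "b2"
  'c' x 1 => "c1"
  'b' x 2 => "b2"
  'a' x 2 => "a2"
  'c' x 1 => "c1"
  'a' x 1 => "a1"
Compressed: "b2c1b2a2c1a1"
Compressed length: 12

12


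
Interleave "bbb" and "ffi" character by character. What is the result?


Interleaving "bbb" and "ffi":
  Position 0: 'b' from first, 'f' from second => "bf"
  Position 1: 'b' from first, 'f' from second => "bf"
  Position 2: 'b' from first, 'i' from second => "bi"
Result: bfbfbi

bfbfbi


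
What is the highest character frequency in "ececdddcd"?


Input: ececdddcd
Character counts:
  'c': 3
  'd': 4
  'e': 2
Maximum frequency: 4

4


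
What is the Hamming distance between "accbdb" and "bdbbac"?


Comparing "accbdb" and "bdbbac" position by position:
  Position 0: 'a' vs 'b' => differ
  Position 1: 'c' vs 'd' => differ
  Position 2: 'c' vs 'b' => differ
  Position 3: 'b' vs 'b' => same
  Position 4: 'd' vs 'a' => differ
  Position 5: 'b' vs 'c' => differ
Total differences (Hamming distance): 5

5


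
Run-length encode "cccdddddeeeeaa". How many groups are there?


Input: cccdddddeeeeaa
Scanning for consecutive runs:
  Group 1: 'c' x 3 (positions 0-2)
  Group 2: 'd' x 5 (positions 3-7)
  Group 3: 'e' x 4 (positions 8-11)
  Group 4: 'a' x 2 (positions 12-13)
Total groups: 4

4


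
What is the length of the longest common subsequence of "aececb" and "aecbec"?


LCS of "aececb" and "aecbec"
DP table:
           a    e    c    b    e    c
      0    0    0    0    0    0    0
  a   0    1    1    1    1    1    1
  e   0    1    2    2    2    2    2
  c   0    1    2    3    3    3    3
  e   0    1    2    3    3    4    4
  c   0    1    2    3    3    4    5
  b   0    1    2    3    4    4    5
LCS length = dp[6][6] = 5

5


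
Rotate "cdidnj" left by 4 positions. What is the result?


Input: "cdidnj", rotate left by 4
First 4 characters: "cdid"
Remaining characters: "nj"
Concatenate remaining + first: "nj" + "cdid" = "njcdid"

njcdid


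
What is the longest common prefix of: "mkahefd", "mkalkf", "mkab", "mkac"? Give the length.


Words: mkahefd, mkalkf, mkab, mkac
  Position 0: all 'm' => match
  Position 1: all 'k' => match
  Position 2: all 'a' => match
  Position 3: ('h', 'l', 'b', 'c') => mismatch, stop
LCP = "mka" (length 3)

3


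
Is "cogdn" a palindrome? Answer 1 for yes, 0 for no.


Input: cogdn
Reversed: ndgoc
  Compare pos 0 ('c') with pos 4 ('n'): MISMATCH
  Compare pos 1 ('o') with pos 3 ('d'): MISMATCH
Result: not a palindrome

0


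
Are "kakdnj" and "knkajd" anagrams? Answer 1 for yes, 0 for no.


Strings: "kakdnj", "knkajd"
Sorted first:  adjkkn
Sorted second: adjkkn
Sorted forms match => anagrams

1


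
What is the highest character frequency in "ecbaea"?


Input: ecbaea
Character counts:
  'a': 2
  'b': 1
  'c': 1
  'e': 2
Maximum frequency: 2

2


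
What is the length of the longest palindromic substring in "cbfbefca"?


Input: "cbfbefca"
Checking substrings for palindromes:
  [1:4] "bfb" (len 3) => palindrome
Longest palindromic substring: "bfb" with length 3

3


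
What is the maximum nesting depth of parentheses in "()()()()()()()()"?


Input: "()()()()()()()()"
Tracking depth:
  Position 0 '(': depth becomes 1
  Position 1 ')': depth becomes 0
  Position 2 '(': depth becomes 1
  Position 3 ')': depth becomes 0
  Position 4 '(': depth becomes 1
  Position 5 ')': depth becomes 0
  Position 6 '(': depth becomes 1
  Position 7 ')': depth becomes 0
  Position 8 '(': depth becomes 1
  Position 9 ')': depth becomes 0
  Position 10 '(': depth becomes 1
  Position 11 ')': depth becomes 0
  Position 12 '(': depth becomes 1
  Position 13 ')': depth becomes 0
  Position 14 '(': depth becomes 1
  Position 15 ')': depth becomes 0
Maximum depth reached: 1

1


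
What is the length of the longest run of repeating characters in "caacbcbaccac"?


Input: "caacbcbaccac"
Scanning for longest run:
  Position 1 ('a'): new char, reset run to 1
  Position 2 ('a'): continues run of 'a', length=2
  Position 3 ('c'): new char, reset run to 1
  Position 4 ('b'): new char, reset run to 1
  Position 5 ('c'): new char, reset run to 1
  Position 6 ('b'): new char, reset run to 1
  Position 7 ('a'): new char, reset run to 1
  Position 8 ('c'): new char, reset run to 1
  Position 9 ('c'): continues run of 'c', length=2
  Position 10 ('a'): new char, reset run to 1
  Position 11 ('c'): new char, reset run to 1
Longest run: 'a' with length 2

2


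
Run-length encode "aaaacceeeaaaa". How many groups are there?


Input: aaaacceeeaaaa
Scanning for consecutive runs:
  Group 1: 'a' x 4 (positions 0-3)
  Group 2: 'c' x 2 (positions 4-5)
  Group 3: 'e' x 3 (positions 6-8)
  Group 4: 'a' x 4 (positions 9-12)
Total groups: 4

4


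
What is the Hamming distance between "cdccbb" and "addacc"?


Comparing "cdccbb" and "addacc" position by position:
  Position 0: 'c' vs 'a' => differ
  Position 1: 'd' vs 'd' => same
  Position 2: 'c' vs 'd' => differ
  Position 3: 'c' vs 'a' => differ
  Position 4: 'b' vs 'c' => differ
  Position 5: 'b' vs 'c' => differ
Total differences (Hamming distance): 5

5


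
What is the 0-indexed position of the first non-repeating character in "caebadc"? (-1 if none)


Input: caebadc
Character frequencies:
  'a': 2
  'b': 1
  'c': 2
  'd': 1
  'e': 1
Scanning left to right for freq == 1:
  Position 0 ('c'): freq=2, skip
  Position 1 ('a'): freq=2, skip
  Position 2 ('e'): unique! => answer = 2

2


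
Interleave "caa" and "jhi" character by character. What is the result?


Interleaving "caa" and "jhi":
  Position 0: 'c' from first, 'j' from second => "cj"
  Position 1: 'a' from first, 'h' from second => "ah"
  Position 2: 'a' from first, 'i' from second => "ai"
Result: cjahai

cjahai


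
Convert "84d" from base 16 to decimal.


Input: "84d" in base 16
Positional expansion:
  Digit '8' (value 8) x 16^2 = 2048
  Digit '4' (value 4) x 16^1 = 64
  Digit 'd' (value 13) x 16^0 = 13
Sum = 2125

2125


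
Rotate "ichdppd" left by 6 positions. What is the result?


Input: "ichdppd", rotate left by 6
First 6 characters: "ichdpp"
Remaining characters: "d"
Concatenate remaining + first: "d" + "ichdpp" = "dichdpp"

dichdpp


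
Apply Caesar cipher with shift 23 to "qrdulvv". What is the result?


Caesar cipher: shift "qrdulvv" by 23
  'q' (pos 16) + 23 = pos 13 = 'n'
  'r' (pos 17) + 23 = pos 14 = 'o'
  'd' (pos 3) + 23 = pos 0 = 'a'
  'u' (pos 20) + 23 = pos 17 = 'r'
  'l' (pos 11) + 23 = pos 8 = 'i'
  'v' (pos 21) + 23 = pos 18 = 's'
  'v' (pos 21) + 23 = pos 18 = 's'
Result: noariss

noariss


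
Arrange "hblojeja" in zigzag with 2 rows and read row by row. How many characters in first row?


Zigzag "hblojeja" into 2 rows:
Placing characters:
  'h' => row 0
  'b' => row 1
  'l' => row 0
  'o' => row 1
  'j' => row 0
  'e' => row 1
  'j' => row 0
  'a' => row 1
Rows:
  Row 0: "hljj"
  Row 1: "boea"
First row length: 4

4


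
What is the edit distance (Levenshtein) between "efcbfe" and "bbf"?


Computing edit distance: "efcbfe" -> "bbf"
DP table:
           b    b    f
      0    1    2    3
  e   1    1    2    3
  f   2    2    2    2
  c   3    3    3    3
  b   4    3    3    4
  f   5    4    4    3
  e   6    5    5    4
Edit distance = dp[6][3] = 4

4


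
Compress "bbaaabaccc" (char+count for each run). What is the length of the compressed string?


Input: bbaaabaccc
Runs:
  'b' x 2 => "b2"
  'a' x 3 => "a3"
  'b' x 1 => "b1"
  'a' x 1 => "a1"
  'c' x 3 => "c3"
Compressed: "b2a3b1a1c3"
Compressed length: 10

10


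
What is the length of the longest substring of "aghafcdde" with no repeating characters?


Input: "aghafcdde"
Sliding window (track last position of each char):
  Position 0 ('a'): window [0,0] length 1 -- new best
  Position 1 ('g'): window [0,1] length 2 -- new best
  Position 2 ('h'): window [0,2] length 3 -- new best
  Position 3 ('a'): repeat (last at 0), move window start to 1
  Position 3 ('a'): window [1,3] length 3
  Position 4 ('f'): window [1,4] length 4 -- new best
  Position 5 ('c'): window [1,5] length 5 -- new best
  Position 6 ('d'): window [1,6] length 6 -- new best
  Position 7 ('d'): repeat (last at 6), move window start to 7
  Position 7 ('d'): window [7,7] length 1
  Position 8 ('e'): window [7,8] length 2
Longest substring with no repeats: "ghafcd" with length 6

6


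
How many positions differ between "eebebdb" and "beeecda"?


Comparing "eebebdb" and "beeecda" position by position:
  Position 0: 'e' vs 'b' => DIFFER
  Position 1: 'e' vs 'e' => same
  Position 2: 'b' vs 'e' => DIFFER
  Position 3: 'e' vs 'e' => same
  Position 4: 'b' vs 'c' => DIFFER
  Position 5: 'd' vs 'd' => same
  Position 6: 'b' vs 'a' => DIFFER
Positions that differ: 4

4


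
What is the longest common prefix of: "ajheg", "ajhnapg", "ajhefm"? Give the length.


Words: ajheg, ajhnapg, ajhefm
  Position 0: all 'a' => match
  Position 1: all 'j' => match
  Position 2: all 'h' => match
  Position 3: ('e', 'n', 'e') => mismatch, stop
LCP = "ajh" (length 3)

3


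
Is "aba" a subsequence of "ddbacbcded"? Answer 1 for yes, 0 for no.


Check if "aba" is a subsequence of "ddbacbcded"
Greedy scan:
  Position 0 ('d'): no match needed
  Position 1 ('d'): no match needed
  Position 2 ('b'): no match needed
  Position 3 ('a'): matches sub[0] = 'a'
  Position 4 ('c'): no match needed
  Position 5 ('b'): matches sub[1] = 'b'
  Position 6 ('c'): no match needed
  Position 7 ('d'): no match needed
  Position 8 ('e'): no match needed
  Position 9 ('d'): no match needed
Only matched 2/3 characters => not a subsequence

0


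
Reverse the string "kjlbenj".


Input: kjlbenj
Reading characters right to left:
  Position 6: 'j'
  Position 5: 'n'
  Position 4: 'e'
  Position 3: 'b'
  Position 2: 'l'
  Position 1: 'j'
  Position 0: 'k'
Reversed: jnebljk

jnebljk


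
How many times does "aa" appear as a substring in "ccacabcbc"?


Searching for "aa" in "ccacabcbc"
Scanning each position:
  Position 0: "cc" => no
  Position 1: "ca" => no
  Position 2: "ac" => no
  Position 3: "ca" => no
  Position 4: "ab" => no
  Position 5: "bc" => no
  Position 6: "cb" => no
  Position 7: "bc" => no
Total occurrences: 0

0


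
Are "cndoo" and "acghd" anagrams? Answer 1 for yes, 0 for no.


Strings: "cndoo", "acghd"
Sorted first:  cdnoo
Sorted second: acdgh
Differ at position 0: 'c' vs 'a' => not anagrams

0


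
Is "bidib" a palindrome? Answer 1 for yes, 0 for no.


Input: bidib
Reversed: bidib
  Compare pos 0 ('b') with pos 4 ('b'): match
  Compare pos 1 ('i') with pos 3 ('i'): match
Result: palindrome

1


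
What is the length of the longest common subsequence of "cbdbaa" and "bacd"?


LCS of "cbdbaa" and "bacd"
DP table:
           b    a    c    d
      0    0    0    0    0
  c   0    0    0    1    1
  b   0    1    1    1    1
  d   0    1    1    1    2
  b   0    1    1    1    2
  a   0    1    2    2    2
  a   0    1    2    2    2
LCS length = dp[6][4] = 2

2


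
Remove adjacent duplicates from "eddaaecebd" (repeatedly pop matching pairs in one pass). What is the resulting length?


Input: eddaaecebd
Stack-based adjacent duplicate removal:
  Read 'e': push. Stack: e
  Read 'd': push. Stack: ed
  Read 'd': matches stack top 'd' => pop. Stack: e
  Read 'a': push. Stack: ea
  Read 'a': matches stack top 'a' => pop. Stack: e
  Read 'e': matches stack top 'e' => pop. Stack: (empty)
  Read 'c': push. Stack: c
  Read 'e': push. Stack: ce
  Read 'b': push. Stack: ceb
  Read 'd': push. Stack: cebd
Final stack: "cebd" (length 4)

4


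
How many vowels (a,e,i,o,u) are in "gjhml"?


Input: gjhml
Checking each character:
  'g' at position 0: consonant
  'j' at position 1: consonant
  'h' at position 2: consonant
  'm' at position 3: consonant
  'l' at position 4: consonant
Total vowels: 0

0


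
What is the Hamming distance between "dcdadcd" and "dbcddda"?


Comparing "dcdadcd" and "dbcddda" position by position:
  Position 0: 'd' vs 'd' => same
  Position 1: 'c' vs 'b' => differ
  Position 2: 'd' vs 'c' => differ
  Position 3: 'a' vs 'd' => differ
  Position 4: 'd' vs 'd' => same
  Position 5: 'c' vs 'd' => differ
  Position 6: 'd' vs 'a' => differ
Total differences (Hamming distance): 5

5


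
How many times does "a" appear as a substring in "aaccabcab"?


Searching for "a" in "aaccabcab"
Scanning each position:
  Position 0: "a" => MATCH
  Position 1: "a" => MATCH
  Position 2: "c" => no
  Position 3: "c" => no
  Position 4: "a" => MATCH
  Position 5: "b" => no
  Position 6: "c" => no
  Position 7: "a" => MATCH
  Position 8: "b" => no
Total occurrences: 4

4


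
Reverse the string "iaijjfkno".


Input: iaijjfkno
Reading characters right to left:
  Position 8: 'o'
  Position 7: 'n'
  Position 6: 'k'
  Position 5: 'f'
  Position 4: 'j'
  Position 3: 'j'
  Position 2: 'i'
  Position 1: 'a'
  Position 0: 'i'
Reversed: onkfjjiai

onkfjjiai


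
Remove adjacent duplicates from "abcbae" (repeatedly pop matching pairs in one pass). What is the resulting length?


Input: abcbae
Stack-based adjacent duplicate removal:
  Read 'a': push. Stack: a
  Read 'b': push. Stack: ab
  Read 'c': push. Stack: abc
  Read 'b': push. Stack: abcb
  Read 'a': push. Stack: abcba
  Read 'e': push. Stack: abcbae
Final stack: "abcbae" (length 6)

6


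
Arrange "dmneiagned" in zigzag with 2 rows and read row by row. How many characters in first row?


Zigzag "dmneiagned" into 2 rows:
Placing characters:
  'd' => row 0
  'm' => row 1
  'n' => row 0
  'e' => row 1
  'i' => row 0
  'a' => row 1
  'g' => row 0
  'n' => row 1
  'e' => row 0
  'd' => row 1
Rows:
  Row 0: "dnige"
  Row 1: "meand"
First row length: 5

5


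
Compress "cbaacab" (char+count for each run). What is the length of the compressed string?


Input: cbaacab
Runs:
  'c' x 1 => "c1"
  'b' x 1 => "b1"
  'a' x 2 => "a2"
  'c' x 1 => "c1"
  'a' x 1 => "a1"
  'b' x 1 => "b1"
Compressed: "c1b1a2c1a1b1"
Compressed length: 12

12


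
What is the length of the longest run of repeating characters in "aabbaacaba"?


Input: "aabbaacaba"
Scanning for longest run:
  Position 1 ('a'): continues run of 'a', length=2
  Position 2 ('b'): new char, reset run to 1
  Position 3 ('b'): continues run of 'b', length=2
  Position 4 ('a'): new char, reset run to 1
  Position 5 ('a'): continues run of 'a', length=2
  Position 6 ('c'): new char, reset run to 1
  Position 7 ('a'): new char, reset run to 1
  Position 8 ('b'): new char, reset run to 1
  Position 9 ('a'): new char, reset run to 1
Longest run: 'a' with length 2

2
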